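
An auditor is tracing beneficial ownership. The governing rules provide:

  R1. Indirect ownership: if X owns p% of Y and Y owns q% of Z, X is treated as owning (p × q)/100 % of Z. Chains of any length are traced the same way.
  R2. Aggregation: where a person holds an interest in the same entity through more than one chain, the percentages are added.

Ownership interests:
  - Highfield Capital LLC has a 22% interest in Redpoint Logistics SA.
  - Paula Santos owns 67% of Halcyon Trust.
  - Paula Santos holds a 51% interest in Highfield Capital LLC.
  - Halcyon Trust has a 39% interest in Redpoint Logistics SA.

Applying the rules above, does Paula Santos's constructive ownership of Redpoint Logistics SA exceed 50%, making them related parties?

No

Chain via Halcyon Trust (R1): 67% × 39% = 26.13% of Redpoint Logistics SA.
Chain via Highfield Capital LLC (R1): 51% × 22% = 11.22% of Redpoint Logistics SA.
Aggregating (R2): 26.13% + 11.22% = 37.35%.
37.35% does not exceed the 50% threshold, so Paula is not a related party to Redpoint Logistics SA.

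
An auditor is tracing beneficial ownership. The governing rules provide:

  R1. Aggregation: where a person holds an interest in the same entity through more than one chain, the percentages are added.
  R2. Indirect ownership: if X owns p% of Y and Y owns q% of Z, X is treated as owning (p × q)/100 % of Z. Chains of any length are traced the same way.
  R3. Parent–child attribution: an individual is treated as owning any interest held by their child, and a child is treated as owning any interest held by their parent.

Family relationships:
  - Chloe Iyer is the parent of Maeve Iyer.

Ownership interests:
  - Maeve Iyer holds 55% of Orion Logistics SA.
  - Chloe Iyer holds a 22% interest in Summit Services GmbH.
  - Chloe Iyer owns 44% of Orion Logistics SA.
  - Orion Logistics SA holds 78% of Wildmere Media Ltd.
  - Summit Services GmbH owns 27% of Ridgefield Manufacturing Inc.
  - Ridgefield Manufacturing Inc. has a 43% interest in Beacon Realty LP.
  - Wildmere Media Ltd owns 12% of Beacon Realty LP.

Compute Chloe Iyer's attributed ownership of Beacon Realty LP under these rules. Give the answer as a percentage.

By parent–child attribution (R3), Chloe Iyer is treated as also owning Maeve Iyer's interest in Orion Logistics SA, giving 44% + 55% = 99%.
Chain via Summit Services GmbH → Ridgefield Manufacturing Inc. (R2): 22% × 27% × 43% = 2.5542% of Beacon Realty LP.
Chain via Orion Logistics SA → Wildmere Media Ltd (R2): 99% × 78% × 12% = 9.2664% of Beacon Realty LP.
Aggregating (R1): 2.5542% + 9.2664% = 11.8206%.

11.8206%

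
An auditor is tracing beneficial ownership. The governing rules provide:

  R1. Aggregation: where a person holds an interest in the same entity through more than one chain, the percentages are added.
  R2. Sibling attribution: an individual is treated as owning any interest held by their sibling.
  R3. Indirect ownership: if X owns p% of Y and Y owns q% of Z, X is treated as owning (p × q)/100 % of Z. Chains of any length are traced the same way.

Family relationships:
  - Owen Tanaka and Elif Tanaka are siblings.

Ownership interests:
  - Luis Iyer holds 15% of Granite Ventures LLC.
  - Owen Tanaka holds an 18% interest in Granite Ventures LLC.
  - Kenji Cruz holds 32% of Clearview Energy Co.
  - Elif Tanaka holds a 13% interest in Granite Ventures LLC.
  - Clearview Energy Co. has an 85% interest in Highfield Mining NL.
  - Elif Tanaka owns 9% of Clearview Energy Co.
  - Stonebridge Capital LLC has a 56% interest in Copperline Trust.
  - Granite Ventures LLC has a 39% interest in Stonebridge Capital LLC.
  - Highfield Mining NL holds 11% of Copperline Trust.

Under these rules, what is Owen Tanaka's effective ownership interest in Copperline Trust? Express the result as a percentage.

7.6119%

By sibling attribution (R2), Owen Tanaka is treated as also owning Elif Tanaka's interest in Granite Ventures LLC, giving 18% + 13% = 31%.
By sibling attribution (R2), Owen Tanaka is treated as owning Elif Tanaka's 9% interest in Clearview Energy Co.
Chain via Granite Ventures LLC → Stonebridge Capital LLC (R3): 31% × 39% × 56% = 6.7704% of Copperline Trust.
Chain via Clearview Energy Co. → Highfield Mining NL (R3): 9% × 85% × 11% = 0.8415% of Copperline Trust.
Aggregating (R1): 6.7704% + 0.8415% = 7.6119%.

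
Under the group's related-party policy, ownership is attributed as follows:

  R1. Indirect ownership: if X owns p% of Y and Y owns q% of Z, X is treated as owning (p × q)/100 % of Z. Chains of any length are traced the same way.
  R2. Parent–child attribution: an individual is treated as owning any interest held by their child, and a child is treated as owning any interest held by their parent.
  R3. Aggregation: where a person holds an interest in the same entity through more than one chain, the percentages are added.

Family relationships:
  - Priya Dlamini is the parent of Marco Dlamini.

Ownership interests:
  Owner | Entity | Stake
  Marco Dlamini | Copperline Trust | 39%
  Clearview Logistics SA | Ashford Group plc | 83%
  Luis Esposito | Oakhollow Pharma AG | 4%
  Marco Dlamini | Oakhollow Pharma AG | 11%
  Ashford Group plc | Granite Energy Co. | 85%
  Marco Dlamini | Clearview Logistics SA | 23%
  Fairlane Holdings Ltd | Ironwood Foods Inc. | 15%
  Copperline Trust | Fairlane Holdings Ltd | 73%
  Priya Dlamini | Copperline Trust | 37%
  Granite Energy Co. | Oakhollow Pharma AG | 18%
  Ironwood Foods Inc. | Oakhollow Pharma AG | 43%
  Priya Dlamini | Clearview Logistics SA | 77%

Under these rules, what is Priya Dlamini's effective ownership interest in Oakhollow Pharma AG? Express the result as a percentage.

By parent–child attribution (R2), Priya Dlamini is treated as also owning Marco Dlamini's interest in Clearview Logistics SA, giving 77% + 23% = 100%.
By parent–child attribution (R2), Priya Dlamini is treated as also owning Marco Dlamini's interest in Copperline Trust, giving 37% + 39% = 76%.
By parent–child attribution (R2), Priya Dlamini is treated as owning Marco Dlamini's 11% interest in Oakhollow Pharma AG.
Chain via Clearview Logistics SA → Ashford Group plc → Granite Energy Co. (R1): 100% × 83% × 85% × 18% = 12.699% of Oakhollow Pharma AG.
Chain via Copperline Trust → Fairlane Holdings Ltd → Ironwood Foods Inc. (R1): 76% × 73% × 15% × 43% = 3.57846% of Oakhollow Pharma AG.
Direct interest in Oakhollow Pharma AG: 11%.
Aggregating (R3): 12.699% + 3.57846% + 11% = 27.27746%.

27.27746%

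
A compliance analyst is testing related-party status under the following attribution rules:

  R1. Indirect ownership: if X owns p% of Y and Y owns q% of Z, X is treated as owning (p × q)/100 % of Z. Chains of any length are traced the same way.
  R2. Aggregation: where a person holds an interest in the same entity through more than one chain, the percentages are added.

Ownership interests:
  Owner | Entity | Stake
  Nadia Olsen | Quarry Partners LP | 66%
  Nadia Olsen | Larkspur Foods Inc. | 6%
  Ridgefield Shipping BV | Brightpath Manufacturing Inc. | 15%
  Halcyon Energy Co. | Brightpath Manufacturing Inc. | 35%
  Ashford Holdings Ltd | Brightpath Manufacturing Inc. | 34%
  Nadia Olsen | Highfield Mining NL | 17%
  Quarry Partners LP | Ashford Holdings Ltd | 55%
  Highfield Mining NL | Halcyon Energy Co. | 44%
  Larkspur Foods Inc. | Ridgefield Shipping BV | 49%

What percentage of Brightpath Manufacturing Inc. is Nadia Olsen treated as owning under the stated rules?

15.401%

Chain via Highfield Mining NL → Halcyon Energy Co. (R1): 17% × 44% × 35% = 2.618% of Brightpath Manufacturing Inc.
Chain via Larkspur Foods Inc. → Ridgefield Shipping BV (R1): 6% × 49% × 15% = 0.441% of Brightpath Manufacturing Inc.
Chain via Quarry Partners LP → Ashford Holdings Ltd (R1): 66% × 55% × 34% = 12.342% of Brightpath Manufacturing Inc.
Aggregating (R2): 2.618% + 0.441% + 12.342% = 15.401%.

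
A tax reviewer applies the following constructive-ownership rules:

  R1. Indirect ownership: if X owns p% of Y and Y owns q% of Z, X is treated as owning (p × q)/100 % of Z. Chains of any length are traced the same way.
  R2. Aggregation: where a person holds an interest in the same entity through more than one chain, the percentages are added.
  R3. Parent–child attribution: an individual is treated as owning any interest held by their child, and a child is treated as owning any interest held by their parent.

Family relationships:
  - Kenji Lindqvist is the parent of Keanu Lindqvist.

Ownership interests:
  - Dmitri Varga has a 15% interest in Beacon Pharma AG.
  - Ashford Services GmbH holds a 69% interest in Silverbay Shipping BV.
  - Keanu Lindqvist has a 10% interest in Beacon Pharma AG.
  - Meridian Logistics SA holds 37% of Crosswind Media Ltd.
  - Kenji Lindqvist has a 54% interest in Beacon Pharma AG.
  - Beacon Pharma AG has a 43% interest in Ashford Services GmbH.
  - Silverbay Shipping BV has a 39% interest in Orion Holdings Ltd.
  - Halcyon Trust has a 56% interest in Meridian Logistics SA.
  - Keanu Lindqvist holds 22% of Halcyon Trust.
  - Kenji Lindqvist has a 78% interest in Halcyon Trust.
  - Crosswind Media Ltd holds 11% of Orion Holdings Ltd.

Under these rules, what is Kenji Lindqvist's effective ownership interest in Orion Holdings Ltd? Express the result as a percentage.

9.684832%

By parent–child attribution (R3), Kenji Lindqvist is treated as also owning Keanu Lindqvist's interest in Beacon Pharma AG, giving 54% + 10% = 64%.
By parent–child attribution (R3), Kenji Lindqvist is treated as also owning Keanu Lindqvist's interest in Halcyon Trust, giving 78% + 22% = 100%.
Chain via Beacon Pharma AG → Ashford Services GmbH → Silverbay Shipping BV (R1): 64% × 43% × 69% × 39% = 7.405632% of Orion Holdings Ltd.
Chain via Halcyon Trust → Meridian Logistics SA → Crosswind Media Ltd (R1): 100% × 56% × 37% × 11% = 2.2792% of Orion Holdings Ltd.
Aggregating (R2): 7.405632% + 2.2792% = 9.684832%.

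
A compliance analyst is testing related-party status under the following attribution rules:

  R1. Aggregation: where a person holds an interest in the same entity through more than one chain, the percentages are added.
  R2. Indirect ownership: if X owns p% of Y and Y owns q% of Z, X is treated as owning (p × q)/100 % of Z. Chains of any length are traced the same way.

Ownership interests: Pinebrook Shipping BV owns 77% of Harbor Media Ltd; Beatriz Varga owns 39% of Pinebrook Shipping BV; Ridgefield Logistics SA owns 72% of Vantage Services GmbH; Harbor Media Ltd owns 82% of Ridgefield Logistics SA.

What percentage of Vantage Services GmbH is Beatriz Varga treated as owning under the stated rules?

17.729712%

Chain via Pinebrook Shipping BV → Harbor Media Ltd → Ridgefield Logistics SA (R2): 39% × 77% × 82% × 72% = 17.729712% of Vantage Services GmbH.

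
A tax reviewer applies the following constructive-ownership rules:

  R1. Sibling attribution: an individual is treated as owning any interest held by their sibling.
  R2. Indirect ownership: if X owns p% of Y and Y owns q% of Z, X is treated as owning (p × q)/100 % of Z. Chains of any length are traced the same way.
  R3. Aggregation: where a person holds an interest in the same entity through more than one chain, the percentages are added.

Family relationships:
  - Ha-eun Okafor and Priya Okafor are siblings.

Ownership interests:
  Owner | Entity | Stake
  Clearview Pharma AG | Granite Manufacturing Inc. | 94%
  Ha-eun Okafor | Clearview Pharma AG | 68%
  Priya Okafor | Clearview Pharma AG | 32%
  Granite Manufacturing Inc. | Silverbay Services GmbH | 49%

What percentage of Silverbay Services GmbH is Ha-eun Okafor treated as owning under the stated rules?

By sibling attribution (R1), Ha-eun Okafor is treated as also owning Priya Okafor's interest in Clearview Pharma AG, giving 68% + 32% = 100%.
Chain via Clearview Pharma AG → Granite Manufacturing Inc. (R2): 100% × 94% × 49% = 46.06% of Silverbay Services GmbH.

46.06%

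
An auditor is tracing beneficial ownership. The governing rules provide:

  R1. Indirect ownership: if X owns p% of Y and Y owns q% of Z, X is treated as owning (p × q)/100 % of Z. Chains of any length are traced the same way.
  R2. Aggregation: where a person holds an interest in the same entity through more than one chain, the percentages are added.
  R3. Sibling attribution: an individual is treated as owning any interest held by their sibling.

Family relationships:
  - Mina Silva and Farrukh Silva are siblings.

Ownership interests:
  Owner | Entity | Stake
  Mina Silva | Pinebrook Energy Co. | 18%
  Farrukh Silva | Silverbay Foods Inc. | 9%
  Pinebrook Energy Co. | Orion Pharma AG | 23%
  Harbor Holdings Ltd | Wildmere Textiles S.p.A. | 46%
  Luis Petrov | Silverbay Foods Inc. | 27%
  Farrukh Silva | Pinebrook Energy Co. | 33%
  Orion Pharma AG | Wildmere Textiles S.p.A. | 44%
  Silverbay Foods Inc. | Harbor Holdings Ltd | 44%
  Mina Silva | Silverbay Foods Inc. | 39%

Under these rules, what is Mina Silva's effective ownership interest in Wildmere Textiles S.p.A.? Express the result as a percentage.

14.8764%

By sibling attribution (R3), Mina Silva is treated as also owning Farrukh Silva's interest in Silverbay Foods Inc, giving 39% + 9% = 48%.
By sibling attribution (R3), Mina Silva is treated as also owning Farrukh Silva's interest in Pinebrook Energy Co, giving 18% + 33% = 51%.
Chain via Silverbay Foods Inc. → Harbor Holdings Ltd (R1): 48% × 44% × 46% = 9.7152% of Wildmere Textiles S.p.A.
Chain via Pinebrook Energy Co. → Orion Pharma AG (R1): 51% × 23% × 44% = 5.1612% of Wildmere Textiles S.p.A.
Aggregating (R2): 9.7152% + 5.1612% = 14.8764%.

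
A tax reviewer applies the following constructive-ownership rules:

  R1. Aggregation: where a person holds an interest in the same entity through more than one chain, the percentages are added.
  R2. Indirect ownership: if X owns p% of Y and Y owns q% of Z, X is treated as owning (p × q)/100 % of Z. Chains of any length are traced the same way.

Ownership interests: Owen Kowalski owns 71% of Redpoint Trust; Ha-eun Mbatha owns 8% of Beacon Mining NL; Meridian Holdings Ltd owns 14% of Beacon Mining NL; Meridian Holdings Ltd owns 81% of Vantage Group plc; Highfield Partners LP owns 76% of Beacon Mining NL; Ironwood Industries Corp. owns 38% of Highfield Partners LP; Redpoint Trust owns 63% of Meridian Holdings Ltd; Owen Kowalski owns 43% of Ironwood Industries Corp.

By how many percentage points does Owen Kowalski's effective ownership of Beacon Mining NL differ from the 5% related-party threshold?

Chain via Ironwood Industries Corp. → Highfield Partners LP (R2): 43% × 38% × 76% = 12.4184% of Beacon Mining NL.
Chain via Redpoint Trust → Meridian Holdings Ltd (R2): 71% × 63% × 14% = 6.2622% of Beacon Mining NL.
Aggregating (R1): 12.4184% + 6.2622% = 18.6806%.
18.6806% exceeds the 5% threshold by 13.6806 percentage points.

13.6806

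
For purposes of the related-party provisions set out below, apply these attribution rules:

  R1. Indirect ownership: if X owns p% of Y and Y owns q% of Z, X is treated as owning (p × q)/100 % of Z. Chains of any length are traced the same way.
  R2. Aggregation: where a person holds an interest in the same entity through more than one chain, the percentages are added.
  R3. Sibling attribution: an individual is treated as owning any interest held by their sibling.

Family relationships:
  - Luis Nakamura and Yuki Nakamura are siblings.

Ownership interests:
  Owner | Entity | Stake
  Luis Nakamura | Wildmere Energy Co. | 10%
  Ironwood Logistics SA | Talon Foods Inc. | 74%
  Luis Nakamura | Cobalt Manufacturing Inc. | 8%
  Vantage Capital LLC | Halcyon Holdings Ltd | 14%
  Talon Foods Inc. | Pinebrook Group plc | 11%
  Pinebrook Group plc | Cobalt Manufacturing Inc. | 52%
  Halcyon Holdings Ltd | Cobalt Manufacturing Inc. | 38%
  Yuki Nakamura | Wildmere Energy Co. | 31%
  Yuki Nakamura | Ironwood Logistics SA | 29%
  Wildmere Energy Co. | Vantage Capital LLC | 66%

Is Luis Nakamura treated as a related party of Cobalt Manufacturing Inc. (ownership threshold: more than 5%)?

By sibling attribution (R3), Luis Nakamura is treated as also owning Yuki Nakamura's interest in Wildmere Energy Co, giving 10% + 31% = 41%.
By sibling attribution (R3), Luis Nakamura is treated as owning Yuki Nakamura's 29% interest in Ironwood Logistics SA.
Chain via Wildmere Energy Co. → Vantage Capital LLC → Halcyon Holdings Ltd (R1): 41% × 66% × 14% × 38% = 1.439592% of Cobalt Manufacturing Inc.
Direct interest in Cobalt Manufacturing Inc: 8%.
Chain via Ironwood Logistics SA → Talon Foods Inc. → Pinebrook Group plc (R1): 29% × 74% × 11% × 52% = 1.227512% of Cobalt Manufacturing Inc.
Aggregating (R2): 1.439592% + 8% + 1.227512% = 10.667104%.
10.667104% exceeds the 5% threshold, so Luis is a related party to Cobalt Manufacturing Inc.

Yes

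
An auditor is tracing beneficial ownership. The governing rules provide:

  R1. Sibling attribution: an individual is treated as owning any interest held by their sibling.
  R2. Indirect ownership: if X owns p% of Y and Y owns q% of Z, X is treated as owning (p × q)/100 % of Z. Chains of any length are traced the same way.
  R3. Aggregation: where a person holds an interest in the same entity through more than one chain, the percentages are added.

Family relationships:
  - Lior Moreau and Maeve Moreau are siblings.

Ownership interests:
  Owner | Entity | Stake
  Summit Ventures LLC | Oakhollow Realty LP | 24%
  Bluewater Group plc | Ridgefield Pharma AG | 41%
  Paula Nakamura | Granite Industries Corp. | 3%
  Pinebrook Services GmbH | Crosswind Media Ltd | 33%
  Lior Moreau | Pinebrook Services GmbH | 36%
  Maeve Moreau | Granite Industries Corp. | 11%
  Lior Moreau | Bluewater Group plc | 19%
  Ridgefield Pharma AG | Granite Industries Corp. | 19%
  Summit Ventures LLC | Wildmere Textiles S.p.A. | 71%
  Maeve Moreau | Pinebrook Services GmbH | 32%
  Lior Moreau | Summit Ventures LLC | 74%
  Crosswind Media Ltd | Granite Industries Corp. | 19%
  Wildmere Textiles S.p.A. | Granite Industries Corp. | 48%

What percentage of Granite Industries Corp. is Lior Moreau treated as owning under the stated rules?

By sibling attribution (R1), Lior Moreau is treated as also owning Maeve Moreau's interest in Pinebrook Services GmbH, giving 36% + 32% = 68%.
By sibling attribution (R1), Lior Moreau is treated as owning Maeve Moreau's 11% interest in Granite Industries Corp.
Chain via Bluewater Group plc → Ridgefield Pharma AG (R2): 19% × 41% × 19% = 1.4801% of Granite Industries Corp.
Chain via Summit Ventures LLC → Wildmere Textiles S.p.A. (R2): 74% × 71% × 48% = 25.2192% of Granite Industries Corp.
Chain via Pinebrook Services GmbH → Crosswind Media Ltd (R2): 68% × 33% × 19% = 4.2636% of Granite Industries Corp.
Direct interest in Granite Industries Corp: 11%.
Aggregating (R3): 1.4801% + 25.2192% + 4.2636% + 11% = 41.9629%.

41.9629%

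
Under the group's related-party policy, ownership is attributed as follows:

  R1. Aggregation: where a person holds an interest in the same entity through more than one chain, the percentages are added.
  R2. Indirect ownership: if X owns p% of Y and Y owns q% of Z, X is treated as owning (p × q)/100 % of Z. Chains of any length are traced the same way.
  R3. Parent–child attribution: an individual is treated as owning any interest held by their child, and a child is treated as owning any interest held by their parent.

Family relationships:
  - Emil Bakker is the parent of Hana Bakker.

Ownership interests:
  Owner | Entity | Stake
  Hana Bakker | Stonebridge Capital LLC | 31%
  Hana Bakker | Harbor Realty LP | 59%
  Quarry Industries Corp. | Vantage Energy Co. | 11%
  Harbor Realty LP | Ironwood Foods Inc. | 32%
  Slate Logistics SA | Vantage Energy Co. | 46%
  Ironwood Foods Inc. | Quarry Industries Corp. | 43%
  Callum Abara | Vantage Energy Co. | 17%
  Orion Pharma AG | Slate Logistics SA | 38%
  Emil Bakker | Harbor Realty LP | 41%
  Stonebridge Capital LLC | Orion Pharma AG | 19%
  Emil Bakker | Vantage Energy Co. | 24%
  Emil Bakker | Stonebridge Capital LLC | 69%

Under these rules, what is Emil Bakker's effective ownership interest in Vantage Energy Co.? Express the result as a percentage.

28.8348%

By parent–child attribution (R3), Emil Bakker is treated as also owning Hana Bakker's interest in Stonebridge Capital LLC, giving 69% + 31% = 100%.
By parent–child attribution (R3), Emil Bakker is treated as also owning Hana Bakker's interest in Harbor Realty LP, giving 41% + 59% = 100%.
Chain via Stonebridge Capital LLC → Orion Pharma AG → Slate Logistics SA (R2): 100% × 19% × 38% × 46% = 3.3212% of Vantage Energy Co.
Chain via Harbor Realty LP → Ironwood Foods Inc. → Quarry Industries Corp. (R2): 100% × 32% × 43% × 11% = 1.5136% of Vantage Energy Co.
Direct interest in Vantage Energy Co: 24%.
Aggregating (R1): 3.3212% + 1.5136% + 24% = 28.8348%.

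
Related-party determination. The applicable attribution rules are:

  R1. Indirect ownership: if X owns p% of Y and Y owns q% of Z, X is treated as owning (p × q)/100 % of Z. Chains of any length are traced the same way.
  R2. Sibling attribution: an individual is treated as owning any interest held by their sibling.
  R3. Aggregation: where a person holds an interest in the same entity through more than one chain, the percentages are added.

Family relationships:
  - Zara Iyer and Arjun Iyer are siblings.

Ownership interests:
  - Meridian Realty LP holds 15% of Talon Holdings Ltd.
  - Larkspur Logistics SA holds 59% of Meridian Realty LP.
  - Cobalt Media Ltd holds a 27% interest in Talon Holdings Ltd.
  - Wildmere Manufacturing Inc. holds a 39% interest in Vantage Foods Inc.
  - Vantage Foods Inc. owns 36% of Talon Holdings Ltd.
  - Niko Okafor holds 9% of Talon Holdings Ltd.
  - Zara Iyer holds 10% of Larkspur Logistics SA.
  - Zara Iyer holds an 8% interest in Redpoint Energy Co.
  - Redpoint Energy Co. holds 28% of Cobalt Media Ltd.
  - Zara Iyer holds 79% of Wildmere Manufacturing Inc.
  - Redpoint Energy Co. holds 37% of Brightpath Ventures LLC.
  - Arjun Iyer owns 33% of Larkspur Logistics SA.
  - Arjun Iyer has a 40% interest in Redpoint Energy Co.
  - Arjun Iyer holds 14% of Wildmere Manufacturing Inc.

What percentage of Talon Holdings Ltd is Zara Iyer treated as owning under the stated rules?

20.4915%

By sibling attribution (R2), Zara Iyer is treated as also owning Arjun Iyer's interest in Wildmere Manufacturing Inc, giving 79% + 14% = 93%.
By sibling attribution (R2), Zara Iyer is treated as also owning Arjun Iyer's interest in Larkspur Logistics SA, giving 10% + 33% = 43%.
By sibling attribution (R2), Zara Iyer is treated as also owning Arjun Iyer's interest in Redpoint Energy Co, giving 8% + 40% = 48%.
Chain via Wildmere Manufacturing Inc. → Vantage Foods Inc. (R1): 93% × 39% × 36% = 13.0572% of Talon Holdings Ltd.
Chain via Larkspur Logistics SA → Meridian Realty LP (R1): 43% × 59% × 15% = 3.8055% of Talon Holdings Ltd.
Chain via Redpoint Energy Co. → Cobalt Media Ltd (R1): 48% × 28% × 27% = 3.6288% of Talon Holdings Ltd.
Aggregating (R3): 13.0572% + 3.8055% + 3.6288% = 20.4915%.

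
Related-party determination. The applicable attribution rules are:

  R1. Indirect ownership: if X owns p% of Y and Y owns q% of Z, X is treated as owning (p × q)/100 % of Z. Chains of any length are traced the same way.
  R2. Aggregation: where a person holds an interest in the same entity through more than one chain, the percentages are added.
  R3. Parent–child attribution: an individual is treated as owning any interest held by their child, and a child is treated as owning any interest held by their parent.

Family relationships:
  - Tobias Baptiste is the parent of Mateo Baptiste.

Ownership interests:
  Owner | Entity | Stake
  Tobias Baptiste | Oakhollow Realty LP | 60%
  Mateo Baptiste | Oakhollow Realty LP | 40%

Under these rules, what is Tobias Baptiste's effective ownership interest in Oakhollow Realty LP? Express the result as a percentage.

100%

By parent–child attribution (R3), Tobias Baptiste is treated as also owning Mateo Baptiste's interest in Oakhollow Realty LP, giving 60% + 40% = 100%.
Direct interest in Oakhollow Realty LP: 100%.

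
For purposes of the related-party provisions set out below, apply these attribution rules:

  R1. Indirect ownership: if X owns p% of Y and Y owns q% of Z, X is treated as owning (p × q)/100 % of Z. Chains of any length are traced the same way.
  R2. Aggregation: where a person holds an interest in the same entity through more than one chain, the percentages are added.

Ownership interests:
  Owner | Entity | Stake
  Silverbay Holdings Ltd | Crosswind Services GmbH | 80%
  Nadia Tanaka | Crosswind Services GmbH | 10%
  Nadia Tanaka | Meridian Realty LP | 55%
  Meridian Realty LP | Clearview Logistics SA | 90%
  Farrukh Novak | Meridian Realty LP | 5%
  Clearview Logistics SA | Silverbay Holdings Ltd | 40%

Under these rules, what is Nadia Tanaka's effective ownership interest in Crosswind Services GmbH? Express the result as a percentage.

25.84%

Chain via Meridian Realty LP → Clearview Logistics SA → Silverbay Holdings Ltd (R1): 55% × 90% × 40% × 80% = 15.84% of Crosswind Services GmbH.
Direct interest in Crosswind Services GmbH: 10%.
Aggregating (R2): 15.84% + 10% = 25.84%.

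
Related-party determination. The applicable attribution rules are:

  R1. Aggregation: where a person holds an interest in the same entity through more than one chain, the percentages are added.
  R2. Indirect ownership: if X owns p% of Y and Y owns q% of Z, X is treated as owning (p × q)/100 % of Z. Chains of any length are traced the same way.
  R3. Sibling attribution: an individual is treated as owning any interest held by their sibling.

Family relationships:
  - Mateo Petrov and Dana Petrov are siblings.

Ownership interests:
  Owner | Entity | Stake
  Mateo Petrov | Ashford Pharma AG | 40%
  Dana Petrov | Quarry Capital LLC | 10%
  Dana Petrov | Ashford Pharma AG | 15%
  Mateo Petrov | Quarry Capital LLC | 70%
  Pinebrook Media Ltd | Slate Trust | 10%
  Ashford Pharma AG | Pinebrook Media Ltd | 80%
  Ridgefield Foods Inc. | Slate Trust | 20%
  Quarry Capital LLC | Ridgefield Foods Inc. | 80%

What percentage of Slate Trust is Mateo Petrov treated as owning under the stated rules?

17.2%

By sibling attribution (R3), Mateo Petrov is treated as also owning Dana Petrov's interest in Quarry Capital LLC, giving 70% + 10% = 80%.
By sibling attribution (R3), Mateo Petrov is treated as also owning Dana Petrov's interest in Ashford Pharma AG, giving 40% + 15% = 55%.
Chain via Quarry Capital LLC → Ridgefield Foods Inc. (R2): 80% × 80% × 20% = 12.8% of Slate Trust.
Chain via Ashford Pharma AG → Pinebrook Media Ltd (R2): 55% × 80% × 10% = 4.4% of Slate Trust.
Aggregating (R1): 12.8% + 4.4% = 17.2%.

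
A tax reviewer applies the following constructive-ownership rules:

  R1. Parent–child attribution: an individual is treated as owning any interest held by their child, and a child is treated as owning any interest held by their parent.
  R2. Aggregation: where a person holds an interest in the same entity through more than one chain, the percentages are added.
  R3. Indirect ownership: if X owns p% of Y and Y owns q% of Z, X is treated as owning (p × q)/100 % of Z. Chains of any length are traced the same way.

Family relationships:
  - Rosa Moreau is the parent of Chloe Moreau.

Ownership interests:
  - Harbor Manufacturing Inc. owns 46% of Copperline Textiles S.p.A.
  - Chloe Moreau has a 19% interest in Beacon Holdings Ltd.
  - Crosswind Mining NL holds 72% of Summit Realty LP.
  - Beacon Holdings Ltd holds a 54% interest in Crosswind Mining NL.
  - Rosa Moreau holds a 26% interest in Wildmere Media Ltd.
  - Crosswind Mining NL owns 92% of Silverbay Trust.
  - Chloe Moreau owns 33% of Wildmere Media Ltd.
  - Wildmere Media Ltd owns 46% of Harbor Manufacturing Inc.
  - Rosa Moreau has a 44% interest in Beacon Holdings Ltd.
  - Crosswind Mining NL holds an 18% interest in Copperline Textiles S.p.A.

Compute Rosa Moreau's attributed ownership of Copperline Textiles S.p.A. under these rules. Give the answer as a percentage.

By parent–child attribution (R1), Rosa Moreau is treated as also owning Chloe Moreau's interest in Wildmere Media Ltd, giving 26% + 33% = 59%.
By parent–child attribution (R1), Rosa Moreau is treated as also owning Chloe Moreau's interest in Beacon Holdings Ltd, giving 44% + 19% = 63%.
Chain via Wildmere Media Ltd → Harbor Manufacturing Inc. (R3): 59% × 46% × 46% = 12.4844% of Copperline Textiles S.p.A.
Chain via Beacon Holdings Ltd → Crosswind Mining NL (R3): 63% × 54% × 18% = 6.1236% of Copperline Textiles S.p.A.
Aggregating (R2): 12.4844% + 6.1236% = 18.608%.

18.608%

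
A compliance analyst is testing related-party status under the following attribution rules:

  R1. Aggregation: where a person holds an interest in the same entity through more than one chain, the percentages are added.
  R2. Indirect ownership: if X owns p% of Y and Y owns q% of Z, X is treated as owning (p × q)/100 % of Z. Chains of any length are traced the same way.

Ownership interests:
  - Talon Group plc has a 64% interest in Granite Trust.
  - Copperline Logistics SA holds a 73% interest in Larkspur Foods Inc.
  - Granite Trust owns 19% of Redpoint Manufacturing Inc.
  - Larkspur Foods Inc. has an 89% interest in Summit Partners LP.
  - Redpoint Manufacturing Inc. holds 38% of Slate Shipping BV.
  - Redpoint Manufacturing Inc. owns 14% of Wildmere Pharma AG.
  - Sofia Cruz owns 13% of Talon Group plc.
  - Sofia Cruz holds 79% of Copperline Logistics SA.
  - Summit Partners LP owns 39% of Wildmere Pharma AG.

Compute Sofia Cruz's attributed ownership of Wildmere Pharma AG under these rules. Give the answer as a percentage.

20.238569%

Chain via Talon Group plc → Granite Trust → Redpoint Manufacturing Inc. (R2): 13% × 64% × 19% × 14% = 0.221312% of Wildmere Pharma AG.
Chain via Copperline Logistics SA → Larkspur Foods Inc. → Summit Partners LP (R2): 79% × 73% × 89% × 39% = 20.017257% of Wildmere Pharma AG.
Aggregating (R1): 0.221312% + 20.017257% = 20.238569%.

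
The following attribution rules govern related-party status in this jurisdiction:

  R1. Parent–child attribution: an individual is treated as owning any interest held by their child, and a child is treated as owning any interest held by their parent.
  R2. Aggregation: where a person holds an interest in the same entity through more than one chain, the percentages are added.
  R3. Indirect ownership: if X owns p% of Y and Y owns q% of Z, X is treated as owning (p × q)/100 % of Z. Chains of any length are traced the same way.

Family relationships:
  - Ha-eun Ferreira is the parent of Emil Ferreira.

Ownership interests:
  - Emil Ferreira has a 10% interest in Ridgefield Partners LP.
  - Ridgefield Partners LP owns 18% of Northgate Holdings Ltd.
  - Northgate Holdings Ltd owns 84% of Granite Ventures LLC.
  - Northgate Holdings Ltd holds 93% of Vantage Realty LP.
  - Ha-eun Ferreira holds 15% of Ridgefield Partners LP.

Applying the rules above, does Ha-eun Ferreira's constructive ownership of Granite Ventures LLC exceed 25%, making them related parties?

By parent–child attribution (R1), Ha-eun Ferreira is treated as also owning Emil Ferreira's interest in Ridgefield Partners LP, giving 15% + 10% = 25%.
Chain via Ridgefield Partners LP → Northgate Holdings Ltd (R3): 25% × 18% × 84% = 3.78% of Granite Ventures LLC.
3.78% does not exceed the 25% threshold, so Ha-eun is not a related party to Granite Ventures LLC.

No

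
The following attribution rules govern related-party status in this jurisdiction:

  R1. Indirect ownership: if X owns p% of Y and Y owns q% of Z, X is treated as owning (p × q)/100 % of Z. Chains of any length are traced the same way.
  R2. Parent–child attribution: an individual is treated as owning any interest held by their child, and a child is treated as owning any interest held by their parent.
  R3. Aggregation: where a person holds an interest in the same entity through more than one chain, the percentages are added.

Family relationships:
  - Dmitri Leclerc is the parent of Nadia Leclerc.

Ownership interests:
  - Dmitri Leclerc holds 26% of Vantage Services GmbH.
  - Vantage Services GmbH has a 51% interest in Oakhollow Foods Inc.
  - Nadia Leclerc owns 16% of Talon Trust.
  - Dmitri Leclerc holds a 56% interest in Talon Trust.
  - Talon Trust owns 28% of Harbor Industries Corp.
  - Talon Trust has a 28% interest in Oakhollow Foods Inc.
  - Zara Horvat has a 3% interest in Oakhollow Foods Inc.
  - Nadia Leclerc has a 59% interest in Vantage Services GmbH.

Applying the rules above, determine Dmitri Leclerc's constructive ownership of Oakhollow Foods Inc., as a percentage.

63.51%

By parent–child attribution (R2), Dmitri Leclerc is treated as also owning Nadia Leclerc's interest in Talon Trust, giving 56% + 16% = 72%.
By parent–child attribution (R2), Dmitri Leclerc is treated as also owning Nadia Leclerc's interest in Vantage Services GmbH, giving 26% + 59% = 85%.
Chain via Talon Trust (R1): 72% × 28% = 20.16% of Oakhollow Foods Inc.
Chain via Vantage Services GmbH (R1): 85% × 51% = 43.35% of Oakhollow Foods Inc.
Aggregating (R3): 20.16% + 43.35% = 63.51%.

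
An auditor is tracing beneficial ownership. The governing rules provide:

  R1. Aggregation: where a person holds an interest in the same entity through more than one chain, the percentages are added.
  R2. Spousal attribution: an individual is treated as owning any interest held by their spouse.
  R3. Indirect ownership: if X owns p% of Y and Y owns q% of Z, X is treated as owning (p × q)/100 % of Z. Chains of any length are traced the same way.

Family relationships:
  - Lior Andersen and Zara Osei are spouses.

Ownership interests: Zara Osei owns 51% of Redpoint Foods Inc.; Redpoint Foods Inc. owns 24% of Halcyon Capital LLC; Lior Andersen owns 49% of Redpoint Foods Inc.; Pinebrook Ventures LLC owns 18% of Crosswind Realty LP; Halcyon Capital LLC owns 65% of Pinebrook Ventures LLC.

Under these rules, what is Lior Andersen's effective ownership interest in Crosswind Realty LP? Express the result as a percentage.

2.808%

By spousal attribution (R2), Lior Andersen is treated as also owning Zara Osei's interest in Redpoint Foods Inc, giving 49% + 51% = 100%.
Chain via Redpoint Foods Inc. → Halcyon Capital LLC → Pinebrook Ventures LLC (R3): 100% × 24% × 65% × 18% = 2.808% of Crosswind Realty LP.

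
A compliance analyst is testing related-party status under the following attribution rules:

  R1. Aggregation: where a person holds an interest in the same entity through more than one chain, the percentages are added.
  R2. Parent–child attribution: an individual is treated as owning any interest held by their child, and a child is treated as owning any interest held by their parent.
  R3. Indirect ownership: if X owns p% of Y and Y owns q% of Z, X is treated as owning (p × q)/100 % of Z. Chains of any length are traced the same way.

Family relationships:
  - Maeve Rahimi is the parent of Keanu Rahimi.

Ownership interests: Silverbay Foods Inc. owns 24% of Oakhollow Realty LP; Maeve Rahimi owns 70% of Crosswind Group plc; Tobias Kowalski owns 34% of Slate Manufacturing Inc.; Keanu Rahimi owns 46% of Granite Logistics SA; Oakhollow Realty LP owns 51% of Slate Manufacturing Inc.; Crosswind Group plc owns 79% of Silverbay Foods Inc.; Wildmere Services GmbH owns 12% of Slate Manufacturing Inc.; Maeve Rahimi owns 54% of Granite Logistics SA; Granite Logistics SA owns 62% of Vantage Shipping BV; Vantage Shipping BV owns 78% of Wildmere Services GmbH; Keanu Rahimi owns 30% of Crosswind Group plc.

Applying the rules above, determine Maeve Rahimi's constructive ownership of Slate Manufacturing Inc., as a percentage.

By parent–child attribution (R2), Maeve Rahimi is treated as also owning Keanu Rahimi's interest in Granite Logistics SA, giving 54% + 46% = 100%.
By parent–child attribution (R2), Maeve Rahimi is treated as also owning Keanu Rahimi's interest in Crosswind Group plc, giving 70% + 30% = 100%.
Chain via Granite Logistics SA → Vantage Shipping BV → Wildmere Services GmbH (R3): 100% × 62% × 78% × 12% = 5.8032% of Slate Manufacturing Inc.
Chain via Crosswind Group plc → Silverbay Foods Inc. → Oakhollow Realty LP (R3): 100% × 79% × 24% × 51% = 9.6696% of Slate Manufacturing Inc.
Aggregating (R1): 5.8032% + 9.6696% = 15.4728%.

15.4728%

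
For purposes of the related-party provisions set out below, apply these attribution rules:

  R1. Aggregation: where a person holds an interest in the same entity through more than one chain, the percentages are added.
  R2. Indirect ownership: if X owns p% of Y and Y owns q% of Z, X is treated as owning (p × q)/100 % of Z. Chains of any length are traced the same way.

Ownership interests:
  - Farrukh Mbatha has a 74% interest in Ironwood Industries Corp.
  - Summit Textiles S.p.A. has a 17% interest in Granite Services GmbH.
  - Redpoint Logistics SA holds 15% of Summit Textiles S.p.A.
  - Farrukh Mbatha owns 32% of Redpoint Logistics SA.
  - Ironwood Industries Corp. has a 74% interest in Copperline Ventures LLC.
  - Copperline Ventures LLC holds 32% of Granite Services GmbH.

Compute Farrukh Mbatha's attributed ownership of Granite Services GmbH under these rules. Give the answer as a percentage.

Chain via Redpoint Logistics SA → Summit Textiles S.p.A. (R2): 32% × 15% × 17% = 0.816% of Granite Services GmbH.
Chain via Ironwood Industries Corp. → Copperline Ventures LLC (R2): 74% × 74% × 32% = 17.5232% of Granite Services GmbH.
Aggregating (R1): 0.816% + 17.5232% = 18.3392%.

18.3392%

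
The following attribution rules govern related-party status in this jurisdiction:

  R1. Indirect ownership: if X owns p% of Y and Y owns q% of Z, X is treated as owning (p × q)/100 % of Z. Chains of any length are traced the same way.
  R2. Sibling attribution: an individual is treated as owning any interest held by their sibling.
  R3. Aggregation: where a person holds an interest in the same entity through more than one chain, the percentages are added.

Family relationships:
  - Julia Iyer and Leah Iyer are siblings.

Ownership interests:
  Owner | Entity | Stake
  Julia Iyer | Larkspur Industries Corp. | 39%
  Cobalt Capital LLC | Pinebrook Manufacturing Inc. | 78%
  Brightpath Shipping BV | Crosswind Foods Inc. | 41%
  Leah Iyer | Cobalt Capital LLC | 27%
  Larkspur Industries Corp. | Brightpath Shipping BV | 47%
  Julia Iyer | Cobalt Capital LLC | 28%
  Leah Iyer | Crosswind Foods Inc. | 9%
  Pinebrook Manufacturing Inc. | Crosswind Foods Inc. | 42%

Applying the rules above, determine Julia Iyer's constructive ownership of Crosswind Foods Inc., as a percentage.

34.5333%

By sibling attribution (R2), Julia Iyer is treated as also owning Leah Iyer's interest in Cobalt Capital LLC, giving 28% + 27% = 55%.
By sibling attribution (R2), Julia Iyer is treated as owning Leah Iyer's 9% interest in Crosswind Foods Inc.
Chain via Cobalt Capital LLC → Pinebrook Manufacturing Inc. (R1): 55% × 78% × 42% = 18.018% of Crosswind Foods Inc.
Chain via Larkspur Industries Corp. → Brightpath Shipping BV (R1): 39% × 47% × 41% = 7.5153% of Crosswind Foods Inc.
Direct interest in Crosswind Foods Inc: 9%.
Aggregating (R3): 18.018% + 7.5153% + 9% = 34.5333%.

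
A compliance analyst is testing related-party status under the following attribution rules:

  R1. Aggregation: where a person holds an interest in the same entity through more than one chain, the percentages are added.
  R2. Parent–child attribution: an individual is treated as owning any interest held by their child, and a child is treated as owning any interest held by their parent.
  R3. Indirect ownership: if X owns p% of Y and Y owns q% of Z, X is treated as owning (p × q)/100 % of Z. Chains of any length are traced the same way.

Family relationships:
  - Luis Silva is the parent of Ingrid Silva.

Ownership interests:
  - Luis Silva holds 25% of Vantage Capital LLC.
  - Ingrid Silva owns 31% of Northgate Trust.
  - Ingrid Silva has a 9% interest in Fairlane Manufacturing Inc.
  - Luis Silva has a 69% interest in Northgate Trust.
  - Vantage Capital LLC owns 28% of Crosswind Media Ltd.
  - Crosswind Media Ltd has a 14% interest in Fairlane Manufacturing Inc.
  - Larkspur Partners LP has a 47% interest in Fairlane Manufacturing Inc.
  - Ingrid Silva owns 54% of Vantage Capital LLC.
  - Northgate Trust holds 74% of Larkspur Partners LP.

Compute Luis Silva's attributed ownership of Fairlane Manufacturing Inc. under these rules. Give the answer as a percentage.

46.8768%

By parent–child attribution (R2), Luis Silva is treated as also owning Ingrid Silva's interest in Northgate Trust, giving 69% + 31% = 100%.
By parent–child attribution (R2), Luis Silva is treated as also owning Ingrid Silva's interest in Vantage Capital LLC, giving 25% + 54% = 79%.
By parent–child attribution (R2), Luis Silva is treated as owning Ingrid Silva's 9% interest in Fairlane Manufacturing Inc.
Chain via Northgate Trust → Larkspur Partners LP (R3): 100% × 74% × 47% = 34.78% of Fairlane Manufacturing Inc.
Chain via Vantage Capital LLC → Crosswind Media Ltd (R3): 79% × 28% × 14% = 3.0968% of Fairlane Manufacturing Inc.
Direct interest in Fairlane Manufacturing Inc: 9%.
Aggregating (R1): 34.78% + 3.0968% + 9% = 46.8768%.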